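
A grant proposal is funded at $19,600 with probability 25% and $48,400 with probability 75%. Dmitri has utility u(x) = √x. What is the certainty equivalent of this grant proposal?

E[u] = 0.25·√19600 + 0.75·√48400 = 0.25·140 + 0.75·220 = 200
CE = (200)² = 40000

$40,000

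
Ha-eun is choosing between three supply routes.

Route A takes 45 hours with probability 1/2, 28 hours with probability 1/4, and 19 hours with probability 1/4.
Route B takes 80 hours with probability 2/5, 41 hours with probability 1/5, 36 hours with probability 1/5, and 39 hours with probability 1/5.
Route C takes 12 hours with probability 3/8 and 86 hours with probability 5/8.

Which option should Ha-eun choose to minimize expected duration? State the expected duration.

Route A = 1/2 × 45 + 1/4 × 28 + 1/4 × 19 = 22.5 + 7 + 4.75 = 34.25
Route B = 2/5 × 80 + 1/5 × 41 + 1/5 × 36 + 1/5 × 39 = 32 + 8.2 + 7.2 + 7.8 = 55.2
Route C = 3/8 × 12 + 5/8 × 86 = 4.5 + 53.75 = 58.25

Route A (34.25 hours)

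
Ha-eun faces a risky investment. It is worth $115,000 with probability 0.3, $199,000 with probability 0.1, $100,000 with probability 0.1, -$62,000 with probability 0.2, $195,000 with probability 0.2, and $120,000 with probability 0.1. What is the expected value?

EV = 0.3 × 115000 + 0.1 × 199000 + 0.1 × 100000 + 0.2 × (-62000) + 0.2 × 195000 + 0.1 × 120000 = 34500 + 19900 + 10000 − 12400 + 39000 + 12000 = 103000

$103,000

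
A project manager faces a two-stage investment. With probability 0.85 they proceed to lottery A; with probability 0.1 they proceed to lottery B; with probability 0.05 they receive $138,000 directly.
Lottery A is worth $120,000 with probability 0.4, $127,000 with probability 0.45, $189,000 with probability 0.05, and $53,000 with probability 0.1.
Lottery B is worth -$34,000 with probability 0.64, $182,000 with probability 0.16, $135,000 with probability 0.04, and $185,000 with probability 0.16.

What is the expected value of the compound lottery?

$113,051

EV(A) = 0.4 × 120000 + 0.45 × 127000 + 0.05 × 189000 + 0.1 × 53000 = 48000 + 57150 + 9450 + 5300 = 119900
EV(B) = 0.64 × (-34000) + 0.16 × 182000 + 0.04 × 135000 + 0.16 × 185000 = -21760 + 29120 + 5400 + 29600 = 42360
Branch C: 138000 (certain)
Overall = 0.85 × 119900 + 0.1 × 42360 + 0.05 × 138000 = 101915 + 4236 + 6900 = 113051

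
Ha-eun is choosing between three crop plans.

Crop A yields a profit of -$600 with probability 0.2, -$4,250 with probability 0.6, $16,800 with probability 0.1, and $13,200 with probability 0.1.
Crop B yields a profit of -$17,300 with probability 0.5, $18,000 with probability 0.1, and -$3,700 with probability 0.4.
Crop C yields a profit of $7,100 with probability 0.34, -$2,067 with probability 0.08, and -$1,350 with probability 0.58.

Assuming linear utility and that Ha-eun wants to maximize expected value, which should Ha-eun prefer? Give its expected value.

Crop C ($1,465.64)

Crop A = 0.2 × (-600) + 0.6 × (-4250) + 0.1 × 16800 + 0.1 × 13200 = -120 − 2550 + 1680 + 1320 = 330
Crop B = 0.5 × (-17300) + 0.1 × 18000 + 0.4 × (-3700) = -8650 + 1800 − 1480 = -8330
Crop C = 0.34 × 7100 + 0.08 × (-2067) + 0.58 × (-1350) = 2414 − 165.36 − 783 = 1465.64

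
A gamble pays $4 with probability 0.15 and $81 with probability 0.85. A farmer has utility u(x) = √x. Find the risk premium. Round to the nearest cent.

$6.25

E[u] = 0.15·√4 + 0.85·√81 = 0.15·2 + 0.85·9 = 7.95
CE = (7.95)² = 63.2025
Risk premium = EV − CE = 69.45 − 63.2025 = 6.2475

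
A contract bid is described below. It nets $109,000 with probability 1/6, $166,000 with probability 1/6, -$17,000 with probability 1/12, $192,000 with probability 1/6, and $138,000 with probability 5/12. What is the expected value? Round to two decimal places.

EV = 1/6 × 109000 + 1/6 × 166000 + 1/12 × (-17000) + 1/6 × 192000 + 5/12 × 138000 = 18166.6667 + 27666.6667 − 1416.6667 + 32000 + 57500 = 133916.6667

$133,916.67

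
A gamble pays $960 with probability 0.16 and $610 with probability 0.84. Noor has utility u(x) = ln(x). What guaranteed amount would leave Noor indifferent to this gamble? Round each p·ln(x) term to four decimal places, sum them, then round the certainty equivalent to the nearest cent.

E[u] = 0.16·ln(960) + 0.84·ln(610) = 1.0987 + 5.3873 = 6.4860
CE = e^6.4860 ≈ 655.89

$655.89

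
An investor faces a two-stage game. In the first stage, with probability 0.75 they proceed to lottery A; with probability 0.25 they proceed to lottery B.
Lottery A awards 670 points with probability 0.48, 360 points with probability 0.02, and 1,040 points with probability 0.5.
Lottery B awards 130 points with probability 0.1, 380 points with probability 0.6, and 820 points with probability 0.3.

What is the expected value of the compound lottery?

758.35 points

EV(A) = 0.48 × 670 + 0.02 × 360 + 0.5 × 1040 = 321.6 + 7.2 + 520 = 848.8
EV(B) = 0.1 × 130 + 0.6 × 380 + 0.3 × 820 = 13 + 228 + 246 = 487
Overall = 0.75 × 848.8 + 0.25 × 487 = 636.6 + 121.75 = 758.35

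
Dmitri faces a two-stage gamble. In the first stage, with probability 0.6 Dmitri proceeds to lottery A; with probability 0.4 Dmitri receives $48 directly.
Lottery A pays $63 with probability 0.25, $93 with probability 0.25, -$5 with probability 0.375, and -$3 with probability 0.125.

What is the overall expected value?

$41.25

EV(A) = 0.25 × 63 + 0.25 × 93 + 0.375 × (-5) + 0.125 × (-3) = 15.75 + 23.25 − 1.875 − 0.375 = 36.75
Branch B: 48 (certain)
Overall = 0.6 × 36.75 + 0.4 × 48 = 22.05 + 19.2 = 41.25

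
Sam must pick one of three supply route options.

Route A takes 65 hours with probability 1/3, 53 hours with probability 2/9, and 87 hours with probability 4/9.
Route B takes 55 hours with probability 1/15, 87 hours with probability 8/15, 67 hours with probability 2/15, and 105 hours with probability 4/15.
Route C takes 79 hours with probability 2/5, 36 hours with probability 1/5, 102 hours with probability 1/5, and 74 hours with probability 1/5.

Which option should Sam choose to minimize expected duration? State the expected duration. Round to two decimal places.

Route A (72.11 hours)

Route A = 1/3 × 65 + 2/9 × 53 + 4/9 × 87 = 21.6667 + 11.7778 + 38.6667 = 72.1111
Route B = 1/15 × 55 + 8/15 × 87 + 2/15 × 67 + 4/15 × 105 = 3.6667 + 46.4 + 8.9333 + 28 = 87
Route C = 2/5 × 79 + 1/5 × 36 + 1/5 × 102 + 1/5 × 74 = 31.6 + 7.2 + 20.4 + 14.8 = 74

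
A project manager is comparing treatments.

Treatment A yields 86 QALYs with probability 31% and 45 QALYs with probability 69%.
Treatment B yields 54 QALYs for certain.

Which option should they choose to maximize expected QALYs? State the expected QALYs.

Treatment A (57.71 QALYs)

Treatment A = 0.31 × 86 + 0.69 × 45 = 26.66 + 31.05 = 57.71
Treatment B: 54 (certain)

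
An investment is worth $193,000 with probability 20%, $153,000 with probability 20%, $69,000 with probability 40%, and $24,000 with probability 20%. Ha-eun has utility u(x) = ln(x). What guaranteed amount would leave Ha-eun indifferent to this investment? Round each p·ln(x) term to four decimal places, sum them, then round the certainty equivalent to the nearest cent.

E[u] = 0.2·ln(193000) + 0.2·ln(153000) + 0.4·ln(69000) + 0.2·ln(24000) = 2.4341 + 2.3876 + 4.4567 + 2.0172 = 11.2956
CE = e^11.2956 ≈ 80466.80

$80,466.80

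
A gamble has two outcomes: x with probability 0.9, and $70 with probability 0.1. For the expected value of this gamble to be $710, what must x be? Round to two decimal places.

x = $781.11

0.9·x + 0.1·70 = 710
0.9·x = 710 − 7 = 703
x = 703 / 0.9 = 781.1111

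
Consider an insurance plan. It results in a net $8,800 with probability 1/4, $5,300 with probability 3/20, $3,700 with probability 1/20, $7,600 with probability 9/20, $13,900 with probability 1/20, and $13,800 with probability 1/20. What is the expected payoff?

$7,985

EV = 1/4 × 8800 + 3/20 × 5300 + 1/20 × 3700 + 9/20 × 7600 + 1/20 × 13900 + 1/20 × 13800 = 2200 + 795 + 185 + 3420 + 695 + 690 = 7985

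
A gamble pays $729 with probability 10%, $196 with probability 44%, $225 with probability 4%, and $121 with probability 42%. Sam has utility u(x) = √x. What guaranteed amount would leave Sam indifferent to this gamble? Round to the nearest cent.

E[u] = 0.1·√729 + 0.44·√196 + 0.04·√225 + 0.42·√121 = 0.1·27 + 0.44·14 + 0.04·15 + 0.42·11 = 14.08
CE = (14.08)² = 198.2464

$198.25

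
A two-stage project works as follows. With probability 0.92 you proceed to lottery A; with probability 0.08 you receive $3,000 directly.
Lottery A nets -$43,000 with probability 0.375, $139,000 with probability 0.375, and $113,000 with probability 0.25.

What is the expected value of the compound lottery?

EV(A) = 0.375 × (-43000) + 0.375 × 139000 + 0.25 × 113000 = -16125 + 52125 + 28250 = 64250
Branch B: 3000 (certain)
Overall = 0.92 × 64250 + 0.08 × 3000 = 59110 + 240 = 59350

$59,350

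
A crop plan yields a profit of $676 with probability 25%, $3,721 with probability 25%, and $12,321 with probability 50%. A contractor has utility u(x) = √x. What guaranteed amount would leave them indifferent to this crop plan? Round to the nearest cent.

$5,967.56

E[u] = 0.25·√676 + 0.25·√3721 + 0.5·√12321 = 0.25·26 + 0.25·61 + 0.5·111 = 77.25
CE = (77.25)² = 5967.5625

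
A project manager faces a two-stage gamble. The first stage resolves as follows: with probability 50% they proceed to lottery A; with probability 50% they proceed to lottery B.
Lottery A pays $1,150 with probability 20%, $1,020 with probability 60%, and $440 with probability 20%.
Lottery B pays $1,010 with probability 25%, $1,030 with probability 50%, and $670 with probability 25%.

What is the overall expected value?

$932.50

EV(A) = 0.2 × 1150 + 0.6 × 1020 + 0.2 × 440 = 230 + 612 + 88 = 930
EV(B) = 0.25 × 1010 + 0.5 × 1030 + 0.25 × 670 = 252.5 + 515 + 167.5 = 935
Overall = 0.5 × 930 + 0.5 × 935 = 465 + 467.5 = 932.5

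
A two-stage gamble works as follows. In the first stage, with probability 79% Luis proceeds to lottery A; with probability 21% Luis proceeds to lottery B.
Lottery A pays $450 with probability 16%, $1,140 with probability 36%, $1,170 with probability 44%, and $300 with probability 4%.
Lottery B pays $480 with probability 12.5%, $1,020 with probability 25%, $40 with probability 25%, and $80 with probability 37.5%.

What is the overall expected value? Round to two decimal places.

$871.82

EV(A) = 0.16 × 450 + 0.36 × 1140 + 0.44 × 1170 + 0.04 × 300 = 72 + 410.4 + 514.8 + 12 = 1009.2
EV(B) = 0.125 × 480 + 0.25 × 1020 + 0.25 × 40 + 0.375 × 80 = 60 + 255 + 10 + 30 = 355
Overall = 0.79 × 1009.2 + 0.21 × 355 = 797.268 + 74.55 = 871.818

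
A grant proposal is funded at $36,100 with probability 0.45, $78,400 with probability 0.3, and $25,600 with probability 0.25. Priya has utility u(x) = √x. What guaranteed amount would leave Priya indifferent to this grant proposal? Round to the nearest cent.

$43,890.25

E[u] = 0.45·√36100 + 0.3·√78400 + 0.25·√25600 = 0.45·190 + 0.3·280 + 0.25·160 = 209.5
CE = (209.5)² = 43890.25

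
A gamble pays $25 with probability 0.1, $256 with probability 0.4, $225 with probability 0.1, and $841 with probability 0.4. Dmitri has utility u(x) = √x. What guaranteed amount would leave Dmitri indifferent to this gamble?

$400

E[u] = 0.1·√25 + 0.4·√256 + 0.1·√225 + 0.4·√841 = 0.1·5 + 0.4·16 + 0.1·15 + 0.4·29 = 20
CE = (20)² = 400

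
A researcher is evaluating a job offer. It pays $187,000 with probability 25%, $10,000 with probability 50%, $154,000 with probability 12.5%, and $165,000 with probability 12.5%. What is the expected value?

$91,625

EV = 0.25 × 187000 + 0.5 × 10000 + 0.125 × 154000 + 0.125 × 165000 = 46750 + 5000 + 19250 + 20625 = 91625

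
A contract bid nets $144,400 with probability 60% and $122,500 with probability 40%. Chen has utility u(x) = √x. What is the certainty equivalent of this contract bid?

E[u] = 0.6·√144400 + 0.4·√122500 = 0.6·380 + 0.4·350 = 368
CE = (368)² = 135424

$135,424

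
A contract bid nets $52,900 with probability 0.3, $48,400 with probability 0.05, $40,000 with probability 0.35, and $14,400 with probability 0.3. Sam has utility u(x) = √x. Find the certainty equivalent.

$34,596

E[u] = 0.3·√52900 + 0.05·√48400 + 0.35·√40000 + 0.3·√14400 = 0.3·230 + 0.05·220 + 0.35·200 + 0.3·120 = 186
CE = (186)² = 34596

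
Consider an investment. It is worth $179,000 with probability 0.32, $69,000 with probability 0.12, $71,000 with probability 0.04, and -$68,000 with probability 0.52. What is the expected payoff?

EV = 0.32 × 179000 + 0.12 × 69000 + 0.04 × 71000 + 0.52 × (-68000) = 57280 + 8280 + 2840 − 35360 = 33040

$33,040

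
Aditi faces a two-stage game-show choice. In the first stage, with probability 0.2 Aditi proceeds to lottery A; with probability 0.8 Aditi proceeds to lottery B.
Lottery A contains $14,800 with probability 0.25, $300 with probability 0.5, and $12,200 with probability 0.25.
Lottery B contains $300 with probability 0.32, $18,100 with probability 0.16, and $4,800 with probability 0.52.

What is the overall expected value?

$5,770.40

EV(A) = 0.25 × 14800 + 0.5 × 300 + 0.25 × 12200 = 3700 + 150 + 3050 = 6900
EV(B) = 0.32 × 300 + 0.16 × 18100 + 0.52 × 4800 = 96 + 2896 + 2496 = 5488
Overall = 0.2 × 6900 + 0.8 × 5488 = 1380 + 4390.4 = 5770.4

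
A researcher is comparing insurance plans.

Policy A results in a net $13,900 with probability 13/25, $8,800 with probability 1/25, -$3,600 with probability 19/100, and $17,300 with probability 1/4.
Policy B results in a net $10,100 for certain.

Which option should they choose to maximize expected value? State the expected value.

Policy A ($11,221)

Policy A = 13/25 × 13900 + 1/25 × 8800 + 19/100 × (-3600) + 1/4 × 17300 = 7228 + 352 − 684 + 4325 = 11221
Policy B: 10100 (certain)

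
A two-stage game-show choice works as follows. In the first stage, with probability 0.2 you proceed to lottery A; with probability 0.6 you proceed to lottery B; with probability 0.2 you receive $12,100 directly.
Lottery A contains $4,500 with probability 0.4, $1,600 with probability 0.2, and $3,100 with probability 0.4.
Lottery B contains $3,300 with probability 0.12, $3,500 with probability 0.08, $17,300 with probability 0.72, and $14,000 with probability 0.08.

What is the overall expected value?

EV(A) = 0.4 × 4500 + 0.2 × 1600 + 0.4 × 3100 = 1800 + 320 + 1240 = 3360
EV(B) = 0.12 × 3300 + 0.08 × 3500 + 0.72 × 17300 + 0.08 × 14000 = 396 + 280 + 12456 + 1120 = 14252
Branch C: 12100 (certain)
Overall = 0.2 × 3360 + 0.6 × 14252 + 0.2 × 12100 = 672 + 8551.2 + 2420 = 11643.2

$11,643.20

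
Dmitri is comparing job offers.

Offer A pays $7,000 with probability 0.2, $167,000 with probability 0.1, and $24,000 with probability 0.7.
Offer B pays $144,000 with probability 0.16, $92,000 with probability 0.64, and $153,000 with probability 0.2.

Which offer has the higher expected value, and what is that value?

Offer B ($112,520)

Offer A = 0.2 × 7000 + 0.1 × 167000 + 0.7 × 24000 = 1400 + 16700 + 16800 = 34900
Offer B = 0.16 × 144000 + 0.64 × 92000 + 0.2 × 153000 = 23040 + 58880 + 30600 = 112520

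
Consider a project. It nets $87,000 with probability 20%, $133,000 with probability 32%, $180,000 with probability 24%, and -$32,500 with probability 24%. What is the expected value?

EV = 0.2 × 87000 + 0.32 × 133000 + 0.24 × 180000 + 0.24 × (-32500) = 17400 + 42560 + 43200 − 7800 = 95360

$95,360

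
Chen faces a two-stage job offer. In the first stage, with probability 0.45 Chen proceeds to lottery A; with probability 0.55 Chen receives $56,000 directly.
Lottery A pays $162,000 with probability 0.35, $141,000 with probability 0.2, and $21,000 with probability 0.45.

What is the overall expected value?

EV(A) = 0.35 × 162000 + 0.2 × 141000 + 0.45 × 21000 = 56700 + 28200 + 9450 = 94350
Branch B: 56000 (certain)
Overall = 0.45 × 94350 + 0.55 × 56000 = 42457.5 + 30800 = 73257.5

$73,257.50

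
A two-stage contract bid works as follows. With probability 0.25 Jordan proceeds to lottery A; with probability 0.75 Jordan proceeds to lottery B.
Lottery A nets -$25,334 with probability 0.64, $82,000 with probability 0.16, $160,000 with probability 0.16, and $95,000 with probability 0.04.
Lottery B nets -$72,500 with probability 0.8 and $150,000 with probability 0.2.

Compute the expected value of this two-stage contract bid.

EV(A) = 0.64 × (-25334) + 0.16 × 82000 + 0.16 × 160000 + 0.04 × 95000 = -16213.76 + 13120 + 25600 + 3800 = 26306.24
EV(B) = 0.8 × (-72500) + 0.2 × 150000 = -58000 + 30000 = -28000
Overall = 0.25 × 26306.24 + 0.75 × (-28000) = 6576.56 − 21000 = -14423.44

-$14,423.44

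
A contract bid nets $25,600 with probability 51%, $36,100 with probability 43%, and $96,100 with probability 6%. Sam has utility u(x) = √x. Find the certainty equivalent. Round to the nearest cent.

E[u] = 0.51·√25600 + 0.43·√36100 + 0.06·√96100 = 0.51·160 + 0.43·190 + 0.06·310 = 181.9
CE = (181.9)² = 33087.61

$33,087.61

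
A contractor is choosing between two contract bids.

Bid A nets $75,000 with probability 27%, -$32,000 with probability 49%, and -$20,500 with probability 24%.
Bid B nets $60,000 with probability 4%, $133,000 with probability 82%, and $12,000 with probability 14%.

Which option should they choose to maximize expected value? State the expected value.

Bid B ($113,140)

Bid A = 0.27 × 75000 + 0.49 × (-32000) + 0.24 × (-20500) = 20250 − 15680 − 4920 = -350
Bid B = 0.04 × 60000 + 0.82 × 133000 + 0.14 × 12000 = 2400 + 109060 + 1680 = 113140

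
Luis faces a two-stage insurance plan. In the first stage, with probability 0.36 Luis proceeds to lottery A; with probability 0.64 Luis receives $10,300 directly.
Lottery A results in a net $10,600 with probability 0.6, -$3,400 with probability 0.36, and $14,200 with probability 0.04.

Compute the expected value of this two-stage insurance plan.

$8,645.44

EV(A) = 0.6 × 10600 + 0.36 × (-3400) + 0.04 × 14200 = 6360 − 1224 + 568 = 5704
Branch B: 10300 (certain)
Overall = 0.36 × 5704 + 0.64 × 10300 = 2053.44 + 6592 = 8645.44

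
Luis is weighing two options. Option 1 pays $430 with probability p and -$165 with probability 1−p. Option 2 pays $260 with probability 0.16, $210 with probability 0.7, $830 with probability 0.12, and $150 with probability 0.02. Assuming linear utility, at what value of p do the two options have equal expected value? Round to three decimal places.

EV(Option 2) = 0.16 × 260 + 0.7 × 210 + 0.12 × 830 + 0.02 × 150 = 41.6 + 147 + 99.6 + 3 = 291.2
p·430 + (1−p)·(-165) = 291.2
595p − 165 = 291.2
p = (291.2 + 165) / 595

p = 0.767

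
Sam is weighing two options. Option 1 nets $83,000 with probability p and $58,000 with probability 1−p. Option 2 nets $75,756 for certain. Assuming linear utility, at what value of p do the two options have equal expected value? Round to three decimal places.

p = 0.710

p·83000 + (1−p)·58000 = 75756
25000p + 58000 = 75756
p = (75756 − 58000) / 25000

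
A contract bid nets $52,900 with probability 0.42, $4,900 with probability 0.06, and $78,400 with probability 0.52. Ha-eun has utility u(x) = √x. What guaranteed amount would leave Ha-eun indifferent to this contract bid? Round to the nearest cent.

E[u] = 0.42·√52900 + 0.06·√4900 + 0.52·√78400 = 0.42·230 + 0.06·70 + 0.52·280 = 246.4
CE = (246.4)² = 60712.96

$60,712.96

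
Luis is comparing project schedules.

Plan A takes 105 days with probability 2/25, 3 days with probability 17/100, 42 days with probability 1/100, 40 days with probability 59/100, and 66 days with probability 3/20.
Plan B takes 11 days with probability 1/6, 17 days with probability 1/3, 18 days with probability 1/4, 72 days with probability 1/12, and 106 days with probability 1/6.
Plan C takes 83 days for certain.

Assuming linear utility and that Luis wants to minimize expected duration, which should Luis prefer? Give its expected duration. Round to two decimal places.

Plan B (35.67 days)

Plan A = 2/25 × 105 + 17/100 × 3 + 1/100 × 42 + 59/100 × 40 + 3/20 × 66 = 8.4 + 0.51 + 0.42 + 23.6 + 9.9 = 42.83
Plan B = 1/6 × 11 + 1/3 × 17 + 1/4 × 18 + 1/12 × 72 + 1/6 × 106 = 1.8333 + 5.6667 + 4.5 + 6 + 17.6667 = 35.6667
Plan C: 83 (certain)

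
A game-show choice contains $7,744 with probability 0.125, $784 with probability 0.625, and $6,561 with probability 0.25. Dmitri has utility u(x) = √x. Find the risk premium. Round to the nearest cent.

E[u] = 0.125·√7744 + 0.625·√784 + 0.25·√6561 = 0.125·88 + 0.625·28 + 0.25·81 = 48.75
CE = (48.75)² = 2376.5625
Risk premium = EV − CE = 3098.25 − 2376.5625 = 721.6875

$721.69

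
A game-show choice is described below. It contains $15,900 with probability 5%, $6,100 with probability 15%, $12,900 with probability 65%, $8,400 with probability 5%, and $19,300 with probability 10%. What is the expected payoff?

$12,445

EV = 0.05 × 15900 + 0.15 × 6100 + 0.65 × 12900 + 0.05 × 8400 + 0.1 × 19300 = 795 + 915 + 8385 + 420 + 1930 = 12445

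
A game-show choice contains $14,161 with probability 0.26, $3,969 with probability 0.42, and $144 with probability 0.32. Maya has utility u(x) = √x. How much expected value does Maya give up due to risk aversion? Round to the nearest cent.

$1,644.58

E[u] = 0.26·√14161 + 0.42·√3969 + 0.32·√144 = 0.26·119 + 0.42·63 + 0.32·12 = 61.24
CE = (61.24)² = 3750.3376
Risk premium = EV − CE = 5394.92 − 3750.3376 = 1644.5824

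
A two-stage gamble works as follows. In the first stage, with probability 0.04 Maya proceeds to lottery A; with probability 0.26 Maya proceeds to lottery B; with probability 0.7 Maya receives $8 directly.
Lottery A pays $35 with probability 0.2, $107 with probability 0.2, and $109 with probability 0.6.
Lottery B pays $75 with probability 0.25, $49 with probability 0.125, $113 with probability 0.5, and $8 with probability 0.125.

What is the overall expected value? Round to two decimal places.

EV(A) = 0.2 × 35 + 0.2 × 107 + 0.6 × 109 = 7 + 21.4 + 65.4 = 93.8
EV(B) = 0.25 × 75 + 0.125 × 49 + 0.5 × 113 + 0.125 × 8 = 18.75 + 6.125 + 56.5 + 1 = 82.375
Branch C: 8 (certain)
Overall = 0.04 × 93.8 + 0.26 × 82.375 + 0.7 × 8 = 3.752 + 21.4175 + 5.6 = 30.7695

$30.77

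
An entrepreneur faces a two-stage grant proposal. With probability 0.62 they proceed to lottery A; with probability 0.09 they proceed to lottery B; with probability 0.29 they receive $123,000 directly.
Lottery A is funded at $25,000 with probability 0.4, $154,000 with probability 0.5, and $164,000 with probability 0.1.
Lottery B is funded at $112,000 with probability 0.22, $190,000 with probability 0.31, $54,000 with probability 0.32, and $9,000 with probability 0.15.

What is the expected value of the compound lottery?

EV(A) = 0.4 × 25000 + 0.5 × 154000 + 0.1 × 164000 = 10000 + 77000 + 16400 = 103400
EV(B) = 0.22 × 112000 + 0.31 × 190000 + 0.32 × 54000 + 0.15 × 9000 = 24640 + 58900 + 17280 + 1350 = 102170
Branch C: 123000 (certain)
Overall = 0.62 × 103400 + 0.09 × 102170 + 0.29 × 123000 = 64108 + 9195.3 + 35670 = 108973.3

$108,973.30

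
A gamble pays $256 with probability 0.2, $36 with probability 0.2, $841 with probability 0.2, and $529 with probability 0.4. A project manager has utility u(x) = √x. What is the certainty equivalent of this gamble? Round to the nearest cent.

E[u] = 0.2·√256 + 0.2·√36 + 0.2·√841 + 0.4·√529 = 0.2·16 + 0.2·6 + 0.2·29 + 0.4·23 = 19.4
CE = (19.4)² = 376.36

$376.36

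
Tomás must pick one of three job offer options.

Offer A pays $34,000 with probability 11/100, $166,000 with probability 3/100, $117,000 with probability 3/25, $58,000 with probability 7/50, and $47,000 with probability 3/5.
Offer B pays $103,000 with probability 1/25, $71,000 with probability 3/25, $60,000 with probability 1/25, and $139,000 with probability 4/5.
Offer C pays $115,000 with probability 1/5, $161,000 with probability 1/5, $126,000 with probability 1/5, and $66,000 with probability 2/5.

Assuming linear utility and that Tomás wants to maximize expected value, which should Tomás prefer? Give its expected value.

Offer B ($126,240)

Offer A = 11/100 × 34000 + 3/100 × 166000 + 3/25 × 117000 + 7/50 × 58000 + 3/5 × 47000 = 3740 + 4980 + 14040 + 8120 + 28200 = 59080
Offer B = 1/25 × 103000 + 3/25 × 71000 + 1/25 × 60000 + 4/5 × 139000 = 4120 + 8520 + 2400 + 111200 = 126240
Offer C = 1/5 × 115000 + 1/5 × 161000 + 1/5 × 126000 + 2/5 × 66000 = 23000 + 32200 + 25200 + 26400 = 106800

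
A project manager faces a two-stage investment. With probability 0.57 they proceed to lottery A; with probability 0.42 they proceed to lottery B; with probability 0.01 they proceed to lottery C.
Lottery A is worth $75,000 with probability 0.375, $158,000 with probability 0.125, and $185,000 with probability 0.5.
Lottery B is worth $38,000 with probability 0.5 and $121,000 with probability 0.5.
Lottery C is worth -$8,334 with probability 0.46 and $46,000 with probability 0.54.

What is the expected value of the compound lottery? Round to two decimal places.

$113,613.81

EV(A) = 0.375 × 75000 + 0.125 × 158000 + 0.5 × 185000 = 28125 + 19750 + 92500 = 140375
EV(B) = 0.5 × 38000 + 0.5 × 121000 = 19000 + 60500 = 79500
EV(C) = 0.46 × (-8334) + 0.54 × 46000 = -3833.64 + 24840 = 21006.36
Overall = 0.57 × 140375 + 0.42 × 79500 + 0.01 × 21006.36 = 80013.75 + 33390 + 210.0636 = 113613.8136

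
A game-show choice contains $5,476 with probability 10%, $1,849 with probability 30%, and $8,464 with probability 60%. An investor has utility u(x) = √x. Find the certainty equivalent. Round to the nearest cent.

E[u] = 0.1·√5476 + 0.3·√1849 + 0.6·√8464 = 0.1·74 + 0.3·43 + 0.6·92 = 75.5
CE = (75.5)² = 5700.25

$5,700.25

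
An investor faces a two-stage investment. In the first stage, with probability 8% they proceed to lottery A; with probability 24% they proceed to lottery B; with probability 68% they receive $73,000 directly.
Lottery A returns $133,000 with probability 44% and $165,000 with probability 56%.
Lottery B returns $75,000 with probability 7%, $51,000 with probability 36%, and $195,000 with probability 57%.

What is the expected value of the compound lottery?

$94,056

EV(A) = 0.44 × 133000 + 0.56 × 165000 = 58520 + 92400 = 150920
EV(B) = 0.07 × 75000 + 0.36 × 51000 + 0.57 × 195000 = 5250 + 18360 + 111150 = 134760
Branch C: 73000 (certain)
Overall = 0.08 × 150920 + 0.24 × 134760 + 0.68 × 73000 = 12073.6 + 32342.4 + 49640 = 94056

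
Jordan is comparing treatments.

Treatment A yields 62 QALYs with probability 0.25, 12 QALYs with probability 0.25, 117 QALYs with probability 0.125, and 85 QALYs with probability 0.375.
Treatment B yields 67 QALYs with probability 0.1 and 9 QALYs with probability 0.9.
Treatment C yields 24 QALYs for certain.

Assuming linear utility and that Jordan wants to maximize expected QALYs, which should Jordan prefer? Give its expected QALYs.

Treatment A (65 QALYs)

Treatment A = 0.25 × 62 + 0.25 × 12 + 0.125 × 117 + 0.375 × 85 = 15.5 + 3 + 14.625 + 31.875 = 65
Treatment B = 0.1 × 67 + 0.9 × 9 = 6.7 + 8.1 = 14.8
Treatment C: 24 (certain)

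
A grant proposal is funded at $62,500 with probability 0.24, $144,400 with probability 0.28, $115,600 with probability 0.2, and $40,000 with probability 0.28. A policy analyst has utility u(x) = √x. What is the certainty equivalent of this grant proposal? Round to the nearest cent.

$84,332.16

E[u] = 0.24·√62500 + 0.28·√144400 + 0.2·√115600 + 0.28·√40000 = 0.24·250 + 0.28·380 + 0.2·340 + 0.28·200 = 290.4
CE = (290.4)² = 84332.16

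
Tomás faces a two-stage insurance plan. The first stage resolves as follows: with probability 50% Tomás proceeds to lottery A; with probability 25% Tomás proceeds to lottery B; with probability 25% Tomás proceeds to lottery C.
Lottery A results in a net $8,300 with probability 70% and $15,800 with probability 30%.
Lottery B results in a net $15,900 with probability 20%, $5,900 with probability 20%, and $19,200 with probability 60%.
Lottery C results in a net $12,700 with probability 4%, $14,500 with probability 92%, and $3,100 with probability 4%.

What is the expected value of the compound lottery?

$12,738

EV(A) = 0.7 × 8300 + 0.3 × 15800 = 5810 + 4740 = 10550
EV(B) = 0.2 × 15900 + 0.2 × 5900 + 0.6 × 19200 = 3180 + 1180 + 11520 = 15880
EV(C) = 0.04 × 12700 + 0.92 × 14500 + 0.04 × 3100 = 508 + 13340 + 124 = 13972
Overall = 0.5 × 10550 + 0.25 × 15880 + 0.25 × 13972 = 5275 + 3970 + 3493 = 12738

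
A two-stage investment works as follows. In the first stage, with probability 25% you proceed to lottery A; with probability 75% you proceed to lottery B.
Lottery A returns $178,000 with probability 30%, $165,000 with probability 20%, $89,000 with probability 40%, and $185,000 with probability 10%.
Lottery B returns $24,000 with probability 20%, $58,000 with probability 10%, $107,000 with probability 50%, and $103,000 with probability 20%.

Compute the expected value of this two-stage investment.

EV(A) = 0.3 × 178000 + 0.2 × 165000 + 0.4 × 89000 + 0.1 × 185000 = 53400 + 33000 + 35600 + 18500 = 140500
EV(B) = 0.2 × 24000 + 0.1 × 58000 + 0.5 × 107000 + 0.2 × 103000 = 4800 + 5800 + 53500 + 20600 = 84700
Overall = 0.25 × 140500 + 0.75 × 84700 = 35125 + 63525 = 98650

$98,650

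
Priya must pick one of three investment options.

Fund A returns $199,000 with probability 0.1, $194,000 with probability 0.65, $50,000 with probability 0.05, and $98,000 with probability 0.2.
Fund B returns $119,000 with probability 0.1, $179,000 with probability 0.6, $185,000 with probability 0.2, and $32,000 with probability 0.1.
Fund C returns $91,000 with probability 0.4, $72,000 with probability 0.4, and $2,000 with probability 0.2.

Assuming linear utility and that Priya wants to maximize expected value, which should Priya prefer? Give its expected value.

Fund A ($168,100)

Fund A = 0.1 × 199000 + 0.65 × 194000 + 0.05 × 50000 + 0.2 × 98000 = 19900 + 126100 + 2500 + 19600 = 168100
Fund B = 0.1 × 119000 + 0.6 × 179000 + 0.2 × 185000 + 0.1 × 32000 = 11900 + 107400 + 37000 + 3200 = 159500
Fund C = 0.4 × 91000 + 0.4 × 72000 + 0.2 × 2000 = 36400 + 28800 + 400 = 65600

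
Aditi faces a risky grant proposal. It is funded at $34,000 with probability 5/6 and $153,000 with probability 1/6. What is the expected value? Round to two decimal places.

$53,833.33

EV = 5/6 × 34000 + 1/6 × 153000 = 28333.3333 + 25500 = 53833.3333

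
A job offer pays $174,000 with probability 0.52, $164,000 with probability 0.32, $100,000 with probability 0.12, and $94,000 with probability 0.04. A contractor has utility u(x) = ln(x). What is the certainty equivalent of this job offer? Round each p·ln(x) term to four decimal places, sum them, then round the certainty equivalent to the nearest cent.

E[u] = 0.52·ln(174000) + 0.32·ln(164000) + 0.12·ln(100000) + 0.04·ln(94000) = 6.2747 + 3.8424 + 1.3816 + 0.4580 = 11.9567
CE = e^11.9567 ≈ 155857.90

$155,857.90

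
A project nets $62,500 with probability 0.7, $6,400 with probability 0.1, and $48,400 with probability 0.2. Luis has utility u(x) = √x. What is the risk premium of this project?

E[u] = 0.7·√62500 + 0.1·√6400 + 0.2·√48400 = 0.7·250 + 0.1·80 + 0.2·220 = 227
CE = (227)² = 51529
Risk premium = EV − CE = 54070 − 51529 = 2541

$2,541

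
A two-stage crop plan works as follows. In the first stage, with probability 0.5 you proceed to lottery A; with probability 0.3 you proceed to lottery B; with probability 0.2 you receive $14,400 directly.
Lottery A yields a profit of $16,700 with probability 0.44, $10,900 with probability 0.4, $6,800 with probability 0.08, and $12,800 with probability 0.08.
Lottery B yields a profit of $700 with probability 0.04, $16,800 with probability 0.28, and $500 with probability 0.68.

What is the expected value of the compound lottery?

$11,039.60

EV(A) = 0.44 × 16700 + 0.4 × 10900 + 0.08 × 6800 + 0.08 × 12800 = 7348 + 4360 + 544 + 1024 = 13276
EV(B) = 0.04 × 700 + 0.28 × 16800 + 0.68 × 500 = 28 + 4704 + 340 = 5072
Branch C: 14400 (certain)
Overall = 0.5 × 13276 + 0.3 × 5072 + 0.2 × 14400 = 6638 + 1521.6 + 2880 = 11039.6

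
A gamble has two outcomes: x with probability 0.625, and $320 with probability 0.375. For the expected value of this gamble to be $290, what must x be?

0.625·x + 0.375·320 = 290
0.625·x = 290 − 120 = 170
x = 170 / 0.625 = 272

x = $272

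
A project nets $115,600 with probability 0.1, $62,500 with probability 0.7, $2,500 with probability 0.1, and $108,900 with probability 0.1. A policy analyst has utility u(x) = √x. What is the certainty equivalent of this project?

E[u] = 0.1·√115600 + 0.7·√62500 + 0.1·√2500 + 0.1·√108900 = 0.1·340 + 0.7·250 + 0.1·50 + 0.1·330 = 247
CE = (247)² = 61009

$61,009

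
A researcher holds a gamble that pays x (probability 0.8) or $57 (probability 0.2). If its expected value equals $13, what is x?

0.8·x + 0.2·57 = 13
0.8·x = 13 − 11.4 = 1.6
x = 1.6 / 0.8 = 2

x = $2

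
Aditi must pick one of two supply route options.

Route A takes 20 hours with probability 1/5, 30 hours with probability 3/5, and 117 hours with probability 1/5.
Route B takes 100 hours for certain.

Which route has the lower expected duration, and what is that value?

Route A (45.4 hours)

Route A = 1/5 × 20 + 3/5 × 30 + 1/5 × 117 = 4 + 18 + 23.4 = 45.4
Route B: 100 (certain)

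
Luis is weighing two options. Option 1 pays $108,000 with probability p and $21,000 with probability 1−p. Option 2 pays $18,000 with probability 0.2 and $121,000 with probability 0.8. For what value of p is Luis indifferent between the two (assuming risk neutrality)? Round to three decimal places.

EV(Option 2) = 0.2 × 18000 + 0.8 × 121000 = 3600 + 96800 = 100400
p·108000 + (1−p)·21000 = 100400
87000p + 21000 = 100400
p = (100400 − 21000) / 87000

p = 0.913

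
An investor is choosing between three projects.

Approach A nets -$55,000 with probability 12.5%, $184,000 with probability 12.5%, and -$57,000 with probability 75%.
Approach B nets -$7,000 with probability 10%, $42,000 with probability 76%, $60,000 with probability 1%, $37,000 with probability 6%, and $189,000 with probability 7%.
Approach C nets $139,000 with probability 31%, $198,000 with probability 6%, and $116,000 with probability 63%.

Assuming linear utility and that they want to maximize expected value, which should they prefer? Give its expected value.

Approach C ($128,050)

Approach A = 0.125 × (-55000) + 0.125 × 184000 + 0.75 × (-57000) = -6875 + 23000 − 42750 = -26625
Approach B = 0.1 × (-7000) + 0.76 × 42000 + 0.01 × 60000 + 0.06 × 37000 + 0.07 × 189000 = -700 + 31920 + 600 + 2220 + 13230 = 47270
Approach C = 0.31 × 139000 + 0.06 × 198000 + 0.63 × 116000 = 43090 + 11880 + 73080 = 128050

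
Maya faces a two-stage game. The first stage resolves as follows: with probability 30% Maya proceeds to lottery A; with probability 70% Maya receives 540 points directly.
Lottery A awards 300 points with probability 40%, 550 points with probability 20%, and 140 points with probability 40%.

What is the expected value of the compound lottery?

463.8 points

EV(A) = 0.4 × 300 + 0.2 × 550 + 0.4 × 140 = 120 + 110 + 56 = 286
Branch B: 540 (certain)
Overall = 0.3 × 286 + 0.7 × 540 = 85.8 + 378 = 463.8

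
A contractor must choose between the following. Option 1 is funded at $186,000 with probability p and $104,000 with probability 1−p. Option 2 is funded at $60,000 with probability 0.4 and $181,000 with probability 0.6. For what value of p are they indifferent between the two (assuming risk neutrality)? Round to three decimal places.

EV(Option 2) = 0.4 × 60000 + 0.6 × 181000 = 24000 + 108600 = 132600
p·186000 + (1−p)·104000 = 132600
82000p + 104000 = 132600
p = (132600 − 104000) / 82000

p = 0.349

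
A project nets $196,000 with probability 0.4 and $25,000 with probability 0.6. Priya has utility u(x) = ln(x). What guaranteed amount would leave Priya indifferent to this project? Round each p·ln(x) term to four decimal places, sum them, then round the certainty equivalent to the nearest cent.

E[u] = 0.4·ln(196000) + 0.6·ln(25000) = 4.8743 + 6.0760 = 10.9503
CE = e^10.9503 ≈ 56971.13

$56,971.13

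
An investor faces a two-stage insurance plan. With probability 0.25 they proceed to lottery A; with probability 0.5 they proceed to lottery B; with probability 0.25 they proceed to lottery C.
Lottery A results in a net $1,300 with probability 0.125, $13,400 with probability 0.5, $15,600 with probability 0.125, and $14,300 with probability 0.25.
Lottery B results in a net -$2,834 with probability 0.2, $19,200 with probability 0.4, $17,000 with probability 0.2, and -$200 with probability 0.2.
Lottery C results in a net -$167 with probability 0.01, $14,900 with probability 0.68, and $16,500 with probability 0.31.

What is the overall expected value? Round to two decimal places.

EV(A) = 0.125 × 1300 + 0.5 × 13400 + 0.125 × 15600 + 0.25 × 14300 = 162.5 + 6700 + 1950 + 3575 = 12387.5
EV(B) = 0.2 × (-2834) + 0.4 × 19200 + 0.2 × 17000 + 0.2 × (-200) = -566.8 + 7680 + 3400 − 40 = 10473.2
EV(C) = 0.01 × (-167) + 0.68 × 14900 + 0.31 × 16500 = -1.67 + 10132 + 5115 = 15245.33
Overall = 0.25 × 12387.5 + 0.5 × 10473.2 + 0.25 × 15245.33 = 3096.875 + 5236.6 + 3811.3325 = 12144.8075

$12,144.81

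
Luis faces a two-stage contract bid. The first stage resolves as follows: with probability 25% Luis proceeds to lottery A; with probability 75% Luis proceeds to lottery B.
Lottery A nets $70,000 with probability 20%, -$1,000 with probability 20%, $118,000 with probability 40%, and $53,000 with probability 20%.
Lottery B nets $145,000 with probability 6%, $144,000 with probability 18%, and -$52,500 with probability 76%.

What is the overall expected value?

$13,940

EV(A) = 0.2 × 70000 + 0.2 × (-1000) + 0.4 × 118000 + 0.2 × 53000 = 14000 − 200 + 47200 + 10600 = 71600
EV(B) = 0.06 × 145000 + 0.18 × 144000 + 0.76 × (-52500) = 8700 + 25920 − 39900 = -5280
Overall = 0.25 × 71600 + 0.75 × (-5280) = 17900 − 3960 = 13940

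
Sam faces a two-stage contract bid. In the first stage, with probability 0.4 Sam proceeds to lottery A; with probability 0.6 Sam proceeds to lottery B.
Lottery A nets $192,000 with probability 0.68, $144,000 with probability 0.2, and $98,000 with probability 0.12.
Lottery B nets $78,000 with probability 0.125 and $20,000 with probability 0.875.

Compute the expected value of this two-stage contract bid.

EV(A) = 0.68 × 192000 + 0.2 × 144000 + 0.12 × 98000 = 130560 + 28800 + 11760 = 171120
EV(B) = 0.125 × 78000 + 0.875 × 20000 = 9750 + 17500 = 27250
Overall = 0.4 × 171120 + 0.6 × 27250 = 68448 + 16350 = 84798

$84,798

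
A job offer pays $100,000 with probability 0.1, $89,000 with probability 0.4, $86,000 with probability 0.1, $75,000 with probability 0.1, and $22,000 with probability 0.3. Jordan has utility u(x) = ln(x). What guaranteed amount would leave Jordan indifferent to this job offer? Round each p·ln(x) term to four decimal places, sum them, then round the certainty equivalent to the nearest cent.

E[u] = 0.1·ln(100000) + 0.4·ln(89000) + 0.1·ln(86000) + 0.1·ln(75000) + 0.3·ln(22000) = 1.1513 + 4.5586 + 1.1362 + 1.1225 + 2.9996 = 10.9682
CE = e^10.9682 ≈ 58000.10

$58,000.10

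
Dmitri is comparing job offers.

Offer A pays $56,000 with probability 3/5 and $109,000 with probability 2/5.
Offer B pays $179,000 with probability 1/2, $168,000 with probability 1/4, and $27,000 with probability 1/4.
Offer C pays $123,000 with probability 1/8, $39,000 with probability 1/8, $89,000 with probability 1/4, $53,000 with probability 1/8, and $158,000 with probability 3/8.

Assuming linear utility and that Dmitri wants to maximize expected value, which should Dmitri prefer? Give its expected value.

Offer A = 3/5 × 56000 + 2/5 × 109000 = 33600 + 43600 = 77200
Offer B = 1/2 × 179000 + 1/4 × 168000 + 1/4 × 27000 = 89500 + 42000 + 6750 = 138250
Offer C = 1/8 × 123000 + 1/8 × 39000 + 1/4 × 89000 + 1/8 × 53000 + 3/8 × 158000 = 15375 + 4875 + 22250 + 6625 + 59250 = 108375

Offer B ($138,250)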